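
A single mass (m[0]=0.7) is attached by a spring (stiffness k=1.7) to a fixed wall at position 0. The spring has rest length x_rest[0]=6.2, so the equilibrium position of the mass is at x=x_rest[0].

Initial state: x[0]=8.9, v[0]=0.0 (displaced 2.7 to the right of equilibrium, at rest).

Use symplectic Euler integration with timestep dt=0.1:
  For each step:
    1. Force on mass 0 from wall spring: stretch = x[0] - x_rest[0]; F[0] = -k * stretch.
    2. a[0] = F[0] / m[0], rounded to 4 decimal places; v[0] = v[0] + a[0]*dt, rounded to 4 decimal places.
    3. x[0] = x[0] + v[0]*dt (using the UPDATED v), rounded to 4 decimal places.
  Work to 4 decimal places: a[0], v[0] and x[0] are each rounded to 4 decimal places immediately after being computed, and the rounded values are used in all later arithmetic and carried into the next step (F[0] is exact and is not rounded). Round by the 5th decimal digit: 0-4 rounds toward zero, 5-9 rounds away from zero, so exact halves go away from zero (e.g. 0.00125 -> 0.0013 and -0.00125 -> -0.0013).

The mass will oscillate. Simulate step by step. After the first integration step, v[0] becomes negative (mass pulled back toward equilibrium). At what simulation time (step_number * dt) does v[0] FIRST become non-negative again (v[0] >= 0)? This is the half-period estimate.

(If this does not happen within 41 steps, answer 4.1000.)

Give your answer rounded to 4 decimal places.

Answer: 2.1000

Derivation:
Step 0: x=[8.9000] v=[0.0000]
Step 1: x=[8.8344] v=[-0.6557]
Step 2: x=[8.7049] v=[-1.2955]
Step 3: x=[8.5145] v=[-1.9038]
Step 4: x=[8.2679] v=[-2.4659]
Step 5: x=[7.9711] v=[-2.9681]
Step 6: x=[7.6313] v=[-3.3982]
Step 7: x=[7.2567] v=[-3.7458]
Step 8: x=[6.8565] v=[-4.0024]
Step 9: x=[6.4403] v=[-4.1618]
Step 10: x=[6.0183] v=[-4.2202]
Step 11: x=[5.6007] v=[-4.1761]
Step 12: x=[5.1976] v=[-4.0306]
Step 13: x=[4.8189] v=[-3.7872]
Step 14: x=[4.4737] v=[-3.4518]
Step 15: x=[4.1704] v=[-3.0326]
Step 16: x=[3.9164] v=[-2.5397]
Step 17: x=[3.7179] v=[-1.9851]
Step 18: x=[3.5797] v=[-1.3823]
Step 19: x=[3.5051] v=[-0.7459]
Step 20: x=[3.4960] v=[-0.0914]
Step 21: x=[3.5525] v=[0.5653]
First v>=0 after going negative at step 21, time=2.1000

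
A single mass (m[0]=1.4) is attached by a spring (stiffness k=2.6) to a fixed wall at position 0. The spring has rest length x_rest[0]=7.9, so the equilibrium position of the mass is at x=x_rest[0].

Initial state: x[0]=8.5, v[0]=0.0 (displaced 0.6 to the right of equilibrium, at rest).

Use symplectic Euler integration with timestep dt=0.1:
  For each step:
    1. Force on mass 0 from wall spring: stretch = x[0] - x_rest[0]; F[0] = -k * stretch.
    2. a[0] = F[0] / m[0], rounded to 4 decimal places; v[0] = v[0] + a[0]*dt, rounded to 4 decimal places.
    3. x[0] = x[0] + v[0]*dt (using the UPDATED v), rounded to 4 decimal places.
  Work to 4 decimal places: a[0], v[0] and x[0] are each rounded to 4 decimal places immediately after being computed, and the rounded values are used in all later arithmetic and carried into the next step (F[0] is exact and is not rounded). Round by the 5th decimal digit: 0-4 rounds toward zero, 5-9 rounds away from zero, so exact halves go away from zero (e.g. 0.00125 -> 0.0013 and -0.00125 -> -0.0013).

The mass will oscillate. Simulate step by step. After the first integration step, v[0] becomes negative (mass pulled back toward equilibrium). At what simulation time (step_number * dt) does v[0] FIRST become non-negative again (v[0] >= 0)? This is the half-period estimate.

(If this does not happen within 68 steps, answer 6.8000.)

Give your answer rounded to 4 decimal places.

Answer: 2.4000

Derivation:
Step 0: x=[8.5000] v=[0.0000]
Step 1: x=[8.4889] v=[-0.1114]
Step 2: x=[8.4668] v=[-0.2208]
Step 3: x=[8.4342] v=[-0.3261]
Step 4: x=[8.3917] v=[-0.4253]
Step 5: x=[8.3400] v=[-0.5166]
Step 6: x=[8.2802] v=[-0.5983]
Step 7: x=[8.2133] v=[-0.6689]
Step 8: x=[8.1406] v=[-0.7271]
Step 9: x=[8.0634] v=[-0.7718]
Step 10: x=[7.9832] v=[-0.8022]
Step 11: x=[7.9014] v=[-0.8177]
Step 12: x=[7.8196] v=[-0.8180]
Step 13: x=[7.7393] v=[-0.8031]
Step 14: x=[7.6620] v=[-0.7733]
Step 15: x=[7.5891] v=[-0.7291]
Step 16: x=[7.5220] v=[-0.6714]
Step 17: x=[7.4619] v=[-0.6012]
Step 18: x=[7.4099] v=[-0.5198]
Step 19: x=[7.3670] v=[-0.4288]
Step 20: x=[7.3340] v=[-0.3298]
Step 21: x=[7.3115] v=[-0.2247]
Step 22: x=[7.3000] v=[-0.1154]
Step 23: x=[7.2996] v=[-0.0040]
Step 24: x=[7.3104] v=[0.1075]
First v>=0 after going negative at step 24, time=2.4000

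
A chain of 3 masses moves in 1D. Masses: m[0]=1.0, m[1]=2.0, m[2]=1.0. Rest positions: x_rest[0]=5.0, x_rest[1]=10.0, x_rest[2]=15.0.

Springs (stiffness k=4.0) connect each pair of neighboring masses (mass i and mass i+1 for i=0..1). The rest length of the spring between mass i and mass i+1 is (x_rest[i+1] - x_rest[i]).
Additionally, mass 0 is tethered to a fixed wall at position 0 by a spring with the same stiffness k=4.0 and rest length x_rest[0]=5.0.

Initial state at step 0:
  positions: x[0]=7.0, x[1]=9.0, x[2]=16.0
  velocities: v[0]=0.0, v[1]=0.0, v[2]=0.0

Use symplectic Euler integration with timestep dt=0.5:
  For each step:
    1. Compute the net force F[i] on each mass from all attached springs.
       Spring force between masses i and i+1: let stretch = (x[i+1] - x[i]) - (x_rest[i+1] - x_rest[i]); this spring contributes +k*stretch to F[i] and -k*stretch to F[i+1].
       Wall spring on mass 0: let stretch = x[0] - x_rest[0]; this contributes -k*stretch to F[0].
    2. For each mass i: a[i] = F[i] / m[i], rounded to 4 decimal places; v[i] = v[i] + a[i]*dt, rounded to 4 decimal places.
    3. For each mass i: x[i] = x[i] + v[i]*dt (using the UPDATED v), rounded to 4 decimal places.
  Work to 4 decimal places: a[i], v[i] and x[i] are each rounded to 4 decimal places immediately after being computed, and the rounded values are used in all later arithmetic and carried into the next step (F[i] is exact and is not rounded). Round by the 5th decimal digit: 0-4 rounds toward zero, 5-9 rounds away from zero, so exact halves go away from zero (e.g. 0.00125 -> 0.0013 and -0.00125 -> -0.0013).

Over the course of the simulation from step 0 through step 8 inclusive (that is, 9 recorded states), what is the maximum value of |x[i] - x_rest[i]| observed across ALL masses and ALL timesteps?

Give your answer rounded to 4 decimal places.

Step 0: x=[7.0000 9.0000 16.0000] v=[0.0000 0.0000 0.0000]
Step 1: x=[2.0000 11.5000 14.0000] v=[-10.0000 5.0000 -4.0000]
Step 2: x=[4.5000 10.5000 14.5000] v=[5.0000 -2.0000 1.0000]
Step 3: x=[8.5000 8.5000 16.0000] v=[8.0000 -4.0000 3.0000]
Step 4: x=[4.0000 10.2500 15.0000] v=[-9.0000 3.5000 -2.0000]
Step 5: x=[1.7500 11.2500 14.2500] v=[-4.5000 2.0000 -1.5000]
Step 6: x=[7.2500 9.0000 15.5000] v=[11.0000 -4.5000 2.5000]
Step 7: x=[7.2500 9.1250 15.2500] v=[0.0000 0.2500 -0.5000]
Step 8: x=[1.8750 11.3750 13.8750] v=[-10.7500 4.5000 -2.7500]
Max displacement = 3.5000

Answer: 3.5000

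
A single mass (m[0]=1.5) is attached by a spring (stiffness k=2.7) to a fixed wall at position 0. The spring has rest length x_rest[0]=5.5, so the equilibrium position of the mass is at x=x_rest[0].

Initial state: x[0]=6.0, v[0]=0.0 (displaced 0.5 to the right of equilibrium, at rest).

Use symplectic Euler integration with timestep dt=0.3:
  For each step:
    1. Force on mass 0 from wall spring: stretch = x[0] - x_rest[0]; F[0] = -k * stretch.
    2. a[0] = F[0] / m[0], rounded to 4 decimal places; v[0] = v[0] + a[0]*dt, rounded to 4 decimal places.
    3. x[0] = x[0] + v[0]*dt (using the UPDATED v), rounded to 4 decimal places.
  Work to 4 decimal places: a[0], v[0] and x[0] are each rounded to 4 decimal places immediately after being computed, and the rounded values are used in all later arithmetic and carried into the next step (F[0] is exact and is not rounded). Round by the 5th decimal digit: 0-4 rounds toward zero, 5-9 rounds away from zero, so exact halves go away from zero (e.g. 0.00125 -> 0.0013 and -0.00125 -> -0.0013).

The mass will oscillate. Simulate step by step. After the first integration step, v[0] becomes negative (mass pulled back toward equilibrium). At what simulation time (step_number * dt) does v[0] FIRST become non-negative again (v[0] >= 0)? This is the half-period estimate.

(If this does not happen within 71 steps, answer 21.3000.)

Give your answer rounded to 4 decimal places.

Answer: 2.4000

Derivation:
Step 0: x=[6.0000] v=[0.0000]
Step 1: x=[5.9190] v=[-0.2700]
Step 2: x=[5.7701] v=[-0.4963]
Step 3: x=[5.5774] v=[-0.6422]
Step 4: x=[5.3722] v=[-0.6840]
Step 5: x=[5.1877] v=[-0.6150]
Step 6: x=[5.0538] v=[-0.4464]
Step 7: x=[4.9922] v=[-0.2054]
Step 8: x=[5.0128] v=[0.0688]
First v>=0 after going negative at step 8, time=2.4000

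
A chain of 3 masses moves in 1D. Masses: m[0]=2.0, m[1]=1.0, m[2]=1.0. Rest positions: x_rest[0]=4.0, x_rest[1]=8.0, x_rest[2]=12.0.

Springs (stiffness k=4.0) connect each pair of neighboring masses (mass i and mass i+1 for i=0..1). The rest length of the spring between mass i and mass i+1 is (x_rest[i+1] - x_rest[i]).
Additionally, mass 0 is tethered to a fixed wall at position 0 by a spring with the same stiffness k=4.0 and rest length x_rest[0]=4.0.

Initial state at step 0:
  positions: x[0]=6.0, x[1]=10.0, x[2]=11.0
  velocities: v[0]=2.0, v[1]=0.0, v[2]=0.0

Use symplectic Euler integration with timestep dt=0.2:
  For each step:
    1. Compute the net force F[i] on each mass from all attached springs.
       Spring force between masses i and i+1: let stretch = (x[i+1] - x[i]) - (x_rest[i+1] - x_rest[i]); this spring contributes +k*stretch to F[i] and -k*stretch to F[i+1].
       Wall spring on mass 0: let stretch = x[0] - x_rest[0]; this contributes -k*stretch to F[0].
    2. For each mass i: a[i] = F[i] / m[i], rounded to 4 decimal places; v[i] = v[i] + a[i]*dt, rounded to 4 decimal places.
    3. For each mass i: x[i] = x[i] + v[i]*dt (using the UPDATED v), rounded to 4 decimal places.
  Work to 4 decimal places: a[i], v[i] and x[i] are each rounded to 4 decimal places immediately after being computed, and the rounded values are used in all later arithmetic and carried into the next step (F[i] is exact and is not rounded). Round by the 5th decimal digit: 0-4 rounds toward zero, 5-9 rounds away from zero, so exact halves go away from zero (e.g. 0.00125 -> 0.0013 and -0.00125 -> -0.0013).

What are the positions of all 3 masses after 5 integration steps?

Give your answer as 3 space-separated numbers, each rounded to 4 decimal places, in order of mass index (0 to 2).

Step 0: x=[6.0000 10.0000 11.0000] v=[2.0000 0.0000 0.0000]
Step 1: x=[6.2400 9.5200 11.4800] v=[1.2000 -2.4000 2.4000]
Step 2: x=[6.2432 8.8288 12.2864] v=[0.0160 -3.4560 4.0320]
Step 3: x=[5.9538 8.2771 13.1796] v=[-1.4470 -2.7584 4.4659]
Step 4: x=[5.3740 8.1381 13.9284] v=[-2.8992 -0.6950 3.7439]
Step 5: x=[4.5854 8.4833 14.3907] v=[-3.9432 1.7260 2.3117]

Answer: 4.5854 8.4833 14.3907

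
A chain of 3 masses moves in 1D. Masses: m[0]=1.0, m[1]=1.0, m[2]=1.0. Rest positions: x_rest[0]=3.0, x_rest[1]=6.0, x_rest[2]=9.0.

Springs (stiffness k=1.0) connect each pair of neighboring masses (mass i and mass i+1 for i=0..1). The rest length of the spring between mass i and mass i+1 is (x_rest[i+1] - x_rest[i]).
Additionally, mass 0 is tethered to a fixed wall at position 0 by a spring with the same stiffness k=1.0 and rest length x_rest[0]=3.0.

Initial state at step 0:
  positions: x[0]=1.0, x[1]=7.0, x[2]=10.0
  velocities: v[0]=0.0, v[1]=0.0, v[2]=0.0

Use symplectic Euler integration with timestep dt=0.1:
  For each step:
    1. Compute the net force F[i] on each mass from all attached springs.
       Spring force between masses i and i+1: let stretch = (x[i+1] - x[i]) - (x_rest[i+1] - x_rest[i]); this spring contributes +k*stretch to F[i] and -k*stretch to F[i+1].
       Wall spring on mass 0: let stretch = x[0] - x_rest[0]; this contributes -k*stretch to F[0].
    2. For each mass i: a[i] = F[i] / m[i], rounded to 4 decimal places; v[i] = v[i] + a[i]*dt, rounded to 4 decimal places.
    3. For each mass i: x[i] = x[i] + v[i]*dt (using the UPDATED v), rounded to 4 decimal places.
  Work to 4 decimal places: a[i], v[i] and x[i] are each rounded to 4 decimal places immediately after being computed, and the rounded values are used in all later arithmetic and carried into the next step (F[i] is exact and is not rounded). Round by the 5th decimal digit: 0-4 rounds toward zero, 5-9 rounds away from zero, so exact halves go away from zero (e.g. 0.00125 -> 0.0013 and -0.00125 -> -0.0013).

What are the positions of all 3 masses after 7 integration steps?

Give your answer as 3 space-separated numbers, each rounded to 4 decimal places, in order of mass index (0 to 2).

Answer: 2.2439 6.2909 9.9651

Derivation:
Step 0: x=[1.0000 7.0000 10.0000] v=[0.0000 0.0000 0.0000]
Step 1: x=[1.0500 6.9700 10.0000] v=[0.5000 -0.3000 0.0000]
Step 2: x=[1.1487 6.9111 9.9997] v=[0.9870 -0.5890 -0.0030]
Step 3: x=[1.2935 6.8255 9.9985] v=[1.4484 -0.8564 -0.0119]
Step 4: x=[1.4807 6.7163 9.9956] v=[1.8723 -1.0923 -0.0292]
Step 5: x=[1.7055 6.5875 9.9899] v=[2.2478 -1.2879 -0.0571]
Step 6: x=[1.9621 6.4439 9.9802] v=[2.5655 -1.4359 -0.0973]
Step 7: x=[2.2439 6.2909 9.9651] v=[2.8175 -1.5305 -0.1509]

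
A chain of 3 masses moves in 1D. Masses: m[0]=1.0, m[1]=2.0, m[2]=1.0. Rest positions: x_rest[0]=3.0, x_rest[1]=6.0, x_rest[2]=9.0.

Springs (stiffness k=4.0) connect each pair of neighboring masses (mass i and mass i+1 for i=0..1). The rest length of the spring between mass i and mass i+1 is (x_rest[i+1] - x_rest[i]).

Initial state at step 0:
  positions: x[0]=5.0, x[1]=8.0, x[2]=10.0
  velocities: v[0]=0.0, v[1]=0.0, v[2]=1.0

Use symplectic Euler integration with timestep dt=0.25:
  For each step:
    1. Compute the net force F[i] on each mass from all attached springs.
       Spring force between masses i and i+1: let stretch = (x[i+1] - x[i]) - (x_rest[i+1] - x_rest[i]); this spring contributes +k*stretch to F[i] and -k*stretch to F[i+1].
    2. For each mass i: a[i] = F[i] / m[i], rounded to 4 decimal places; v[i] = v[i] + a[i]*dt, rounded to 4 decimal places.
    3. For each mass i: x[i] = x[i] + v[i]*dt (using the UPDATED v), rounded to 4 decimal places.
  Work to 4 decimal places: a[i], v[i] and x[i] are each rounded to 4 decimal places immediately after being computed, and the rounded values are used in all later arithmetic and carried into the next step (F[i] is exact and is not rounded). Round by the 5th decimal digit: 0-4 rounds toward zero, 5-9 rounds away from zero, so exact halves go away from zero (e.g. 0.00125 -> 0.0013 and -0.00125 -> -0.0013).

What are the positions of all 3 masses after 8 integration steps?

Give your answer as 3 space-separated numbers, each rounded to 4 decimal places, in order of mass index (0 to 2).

Answer: 4.9334 8.5602 10.9467

Derivation:
Step 0: x=[5.0000 8.0000 10.0000] v=[0.0000 0.0000 1.0000]
Step 1: x=[5.0000 7.8750 10.5000] v=[0.0000 -0.5000 2.0000]
Step 2: x=[4.9688 7.7188 11.0938] v=[-0.1250 -0.6250 2.3750]
Step 3: x=[4.8751 7.6407 11.5938] v=[-0.3750 -0.3125 2.0000]
Step 4: x=[4.7228 7.7110 11.8555] v=[-0.6094 0.2813 1.0469]
Step 5: x=[4.5675 7.9259 11.8311] v=[-0.6212 0.8595 -0.0976]
Step 6: x=[4.5018 8.2091 11.5804] v=[-0.2628 1.1329 -1.0028]
Step 7: x=[4.6129 8.4503 11.2369] v=[0.4445 0.9649 -1.3741]
Step 8: x=[4.9334 8.5602 10.9467] v=[1.2819 0.4395 -1.1607]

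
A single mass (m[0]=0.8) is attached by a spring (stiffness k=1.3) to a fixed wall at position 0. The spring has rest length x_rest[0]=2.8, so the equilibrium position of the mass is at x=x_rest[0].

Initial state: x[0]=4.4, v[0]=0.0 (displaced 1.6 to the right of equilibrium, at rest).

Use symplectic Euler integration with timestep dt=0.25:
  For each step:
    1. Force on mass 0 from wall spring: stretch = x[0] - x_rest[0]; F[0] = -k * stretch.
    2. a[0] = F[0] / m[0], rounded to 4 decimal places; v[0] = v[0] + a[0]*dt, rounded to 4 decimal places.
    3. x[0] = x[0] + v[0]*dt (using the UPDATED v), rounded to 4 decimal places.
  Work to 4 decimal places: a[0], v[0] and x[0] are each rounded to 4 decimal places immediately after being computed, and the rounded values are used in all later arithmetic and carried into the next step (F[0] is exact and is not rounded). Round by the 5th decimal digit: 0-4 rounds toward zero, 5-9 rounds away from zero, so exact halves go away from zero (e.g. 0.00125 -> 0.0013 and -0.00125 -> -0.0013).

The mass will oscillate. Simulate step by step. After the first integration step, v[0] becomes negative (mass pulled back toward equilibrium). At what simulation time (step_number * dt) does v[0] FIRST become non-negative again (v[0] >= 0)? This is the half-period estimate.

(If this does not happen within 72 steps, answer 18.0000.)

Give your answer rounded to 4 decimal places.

Answer: 2.5000

Derivation:
Step 0: x=[4.4000] v=[0.0000]
Step 1: x=[4.2375] v=[-0.6500]
Step 2: x=[3.9290] v=[-1.2340]
Step 3: x=[3.5058] v=[-1.6927]
Step 4: x=[3.0110] v=[-1.9794]
Step 5: x=[2.4947] v=[-2.0651]
Step 6: x=[2.0094] v=[-1.9411]
Step 7: x=[1.6044] v=[-1.6199]
Step 8: x=[1.3209] v=[-1.1342]
Step 9: x=[1.1876] v=[-0.5333]
Step 10: x=[1.2181] v=[0.1218]
First v>=0 after going negative at step 10, time=2.5000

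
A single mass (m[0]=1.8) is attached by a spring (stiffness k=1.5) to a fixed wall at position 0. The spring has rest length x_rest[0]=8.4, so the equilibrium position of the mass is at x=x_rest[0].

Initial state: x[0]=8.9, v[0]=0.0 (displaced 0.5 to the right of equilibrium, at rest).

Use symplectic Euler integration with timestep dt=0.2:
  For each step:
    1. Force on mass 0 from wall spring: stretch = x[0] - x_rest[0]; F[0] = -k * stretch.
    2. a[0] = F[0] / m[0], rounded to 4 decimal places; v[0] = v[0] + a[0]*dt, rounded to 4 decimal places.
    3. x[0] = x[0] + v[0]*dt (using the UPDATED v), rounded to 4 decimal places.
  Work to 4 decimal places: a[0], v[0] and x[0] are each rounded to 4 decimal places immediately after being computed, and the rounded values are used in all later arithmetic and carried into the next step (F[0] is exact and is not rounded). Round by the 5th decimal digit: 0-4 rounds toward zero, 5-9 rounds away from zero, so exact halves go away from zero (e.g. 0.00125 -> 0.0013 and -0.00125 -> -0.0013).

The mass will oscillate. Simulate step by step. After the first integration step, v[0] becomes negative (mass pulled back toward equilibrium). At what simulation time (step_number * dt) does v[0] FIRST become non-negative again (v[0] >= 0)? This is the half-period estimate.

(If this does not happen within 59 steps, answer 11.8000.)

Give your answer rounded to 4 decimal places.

Step 0: x=[8.9000] v=[0.0000]
Step 1: x=[8.8833] v=[-0.0833]
Step 2: x=[8.8505] v=[-0.1639]
Step 3: x=[8.8027] v=[-0.2390]
Step 4: x=[8.7415] v=[-0.3061]
Step 5: x=[8.6689] v=[-0.3630]
Step 6: x=[8.5873] v=[-0.4078]
Step 7: x=[8.4995] v=[-0.4390]
Step 8: x=[8.4084] v=[-0.4556]
Step 9: x=[8.3170] v=[-0.4570]
Step 10: x=[8.2284] v=[-0.4432]
Step 11: x=[8.1455] v=[-0.4146]
Step 12: x=[8.0711] v=[-0.3722]
Step 13: x=[8.0076] v=[-0.3174]
Step 14: x=[7.9572] v=[-0.2520]
Step 15: x=[7.9216] v=[-0.1782]
Step 16: x=[7.9019] v=[-0.0985]
Step 17: x=[7.8988] v=[-0.0155]
Step 18: x=[7.9124] v=[0.0680]
First v>=0 after going negative at step 18, time=3.6000

Answer: 3.6000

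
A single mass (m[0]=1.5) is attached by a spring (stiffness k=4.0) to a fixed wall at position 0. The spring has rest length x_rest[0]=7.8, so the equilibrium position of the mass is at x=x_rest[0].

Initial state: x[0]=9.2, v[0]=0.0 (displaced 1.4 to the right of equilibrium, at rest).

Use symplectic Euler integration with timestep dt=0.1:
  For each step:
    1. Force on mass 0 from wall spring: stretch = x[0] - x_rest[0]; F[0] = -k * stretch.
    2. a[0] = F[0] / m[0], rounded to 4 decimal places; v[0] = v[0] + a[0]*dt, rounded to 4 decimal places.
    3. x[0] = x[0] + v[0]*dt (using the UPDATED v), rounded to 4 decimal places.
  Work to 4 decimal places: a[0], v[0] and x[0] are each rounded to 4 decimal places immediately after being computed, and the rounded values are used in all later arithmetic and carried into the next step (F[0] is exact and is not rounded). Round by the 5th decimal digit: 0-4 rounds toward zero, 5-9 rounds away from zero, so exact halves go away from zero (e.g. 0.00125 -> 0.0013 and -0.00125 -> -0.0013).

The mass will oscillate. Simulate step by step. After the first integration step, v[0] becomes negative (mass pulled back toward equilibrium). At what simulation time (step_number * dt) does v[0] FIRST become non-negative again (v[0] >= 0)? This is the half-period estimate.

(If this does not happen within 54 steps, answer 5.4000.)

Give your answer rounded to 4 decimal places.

Step 0: x=[9.2000] v=[0.0000]
Step 1: x=[9.1627] v=[-0.3733]
Step 2: x=[9.0890] v=[-0.7367]
Step 3: x=[8.9810] v=[-1.0804]
Step 4: x=[8.8415] v=[-1.3953]
Step 5: x=[8.6742] v=[-1.6730]
Step 6: x=[8.4836] v=[-1.9061]
Step 7: x=[8.2748] v=[-2.0884]
Step 8: x=[8.0533] v=[-2.2150]
Step 9: x=[7.8250] v=[-2.2826]
Step 10: x=[7.5961] v=[-2.2893]
Step 11: x=[7.3726] v=[-2.2349]
Step 12: x=[7.1605] v=[-2.1209]
Step 13: x=[6.9655] v=[-1.9504]
Step 14: x=[6.7927] v=[-1.7279]
Step 15: x=[6.6468] v=[-1.4593]
Step 16: x=[6.5316] v=[-1.1518]
Step 17: x=[6.4502] v=[-0.8136]
Step 18: x=[6.4048] v=[-0.4537]
Step 19: x=[6.3966] v=[-0.0817]
Step 20: x=[6.4259] v=[0.2925]
First v>=0 after going negative at step 20, time=2.0000

Answer: 2.0000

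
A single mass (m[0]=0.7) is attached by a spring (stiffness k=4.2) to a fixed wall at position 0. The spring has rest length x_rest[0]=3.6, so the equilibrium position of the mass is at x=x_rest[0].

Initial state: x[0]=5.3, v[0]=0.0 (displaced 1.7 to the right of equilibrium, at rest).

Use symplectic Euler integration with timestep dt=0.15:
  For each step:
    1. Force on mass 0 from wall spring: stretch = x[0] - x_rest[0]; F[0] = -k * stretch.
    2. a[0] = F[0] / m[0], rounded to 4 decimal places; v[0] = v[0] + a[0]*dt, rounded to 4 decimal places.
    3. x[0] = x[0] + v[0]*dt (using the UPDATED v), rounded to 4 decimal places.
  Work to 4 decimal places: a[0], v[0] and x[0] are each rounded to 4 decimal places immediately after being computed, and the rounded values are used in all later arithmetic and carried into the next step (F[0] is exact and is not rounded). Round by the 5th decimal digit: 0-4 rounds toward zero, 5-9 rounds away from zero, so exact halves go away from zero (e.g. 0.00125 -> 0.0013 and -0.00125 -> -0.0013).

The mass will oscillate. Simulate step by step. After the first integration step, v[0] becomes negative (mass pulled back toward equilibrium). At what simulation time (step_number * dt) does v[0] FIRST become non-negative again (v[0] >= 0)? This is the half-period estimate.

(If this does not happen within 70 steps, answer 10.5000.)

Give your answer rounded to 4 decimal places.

Answer: 1.3500

Derivation:
Step 0: x=[5.3000] v=[0.0000]
Step 1: x=[5.0705] v=[-1.5300]
Step 2: x=[4.6425] v=[-2.8535]
Step 3: x=[4.0737] v=[-3.7918]
Step 4: x=[3.4410] v=[-4.2181]
Step 5: x=[2.8298] v=[-4.0750]
Step 6: x=[2.3225] v=[-3.3818]
Step 7: x=[1.9877] v=[-2.2321]
Step 8: x=[1.8706] v=[-0.7810]
Step 9: x=[1.9869] v=[0.7755]
First v>=0 after going negative at step 9, time=1.3500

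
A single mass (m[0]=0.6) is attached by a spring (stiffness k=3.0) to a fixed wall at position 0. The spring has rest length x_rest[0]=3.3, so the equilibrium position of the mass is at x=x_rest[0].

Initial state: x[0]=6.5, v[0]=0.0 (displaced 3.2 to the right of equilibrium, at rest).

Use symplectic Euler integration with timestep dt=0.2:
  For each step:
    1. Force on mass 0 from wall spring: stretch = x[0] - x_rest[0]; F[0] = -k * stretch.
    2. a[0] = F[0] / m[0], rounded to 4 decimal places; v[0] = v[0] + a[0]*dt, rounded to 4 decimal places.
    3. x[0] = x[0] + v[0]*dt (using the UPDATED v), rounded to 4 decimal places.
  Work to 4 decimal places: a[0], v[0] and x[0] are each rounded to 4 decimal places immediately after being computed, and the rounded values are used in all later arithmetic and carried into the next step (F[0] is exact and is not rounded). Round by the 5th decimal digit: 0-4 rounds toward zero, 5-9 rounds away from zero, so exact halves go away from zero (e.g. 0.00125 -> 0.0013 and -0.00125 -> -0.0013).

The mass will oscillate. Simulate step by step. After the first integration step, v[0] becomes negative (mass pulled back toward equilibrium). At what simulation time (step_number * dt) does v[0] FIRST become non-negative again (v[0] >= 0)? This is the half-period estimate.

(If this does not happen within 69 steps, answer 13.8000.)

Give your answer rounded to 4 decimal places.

Step 0: x=[6.5000] v=[0.0000]
Step 1: x=[5.8600] v=[-3.2000]
Step 2: x=[4.7080] v=[-5.7600]
Step 3: x=[3.2744] v=[-7.1680]
Step 4: x=[1.8459] v=[-7.1424]
Step 5: x=[0.7082] v=[-5.6883]
Step 6: x=[0.0889] v=[-3.0965]
Step 7: x=[0.1118] v=[0.1146]
First v>=0 after going negative at step 7, time=1.4000

Answer: 1.4000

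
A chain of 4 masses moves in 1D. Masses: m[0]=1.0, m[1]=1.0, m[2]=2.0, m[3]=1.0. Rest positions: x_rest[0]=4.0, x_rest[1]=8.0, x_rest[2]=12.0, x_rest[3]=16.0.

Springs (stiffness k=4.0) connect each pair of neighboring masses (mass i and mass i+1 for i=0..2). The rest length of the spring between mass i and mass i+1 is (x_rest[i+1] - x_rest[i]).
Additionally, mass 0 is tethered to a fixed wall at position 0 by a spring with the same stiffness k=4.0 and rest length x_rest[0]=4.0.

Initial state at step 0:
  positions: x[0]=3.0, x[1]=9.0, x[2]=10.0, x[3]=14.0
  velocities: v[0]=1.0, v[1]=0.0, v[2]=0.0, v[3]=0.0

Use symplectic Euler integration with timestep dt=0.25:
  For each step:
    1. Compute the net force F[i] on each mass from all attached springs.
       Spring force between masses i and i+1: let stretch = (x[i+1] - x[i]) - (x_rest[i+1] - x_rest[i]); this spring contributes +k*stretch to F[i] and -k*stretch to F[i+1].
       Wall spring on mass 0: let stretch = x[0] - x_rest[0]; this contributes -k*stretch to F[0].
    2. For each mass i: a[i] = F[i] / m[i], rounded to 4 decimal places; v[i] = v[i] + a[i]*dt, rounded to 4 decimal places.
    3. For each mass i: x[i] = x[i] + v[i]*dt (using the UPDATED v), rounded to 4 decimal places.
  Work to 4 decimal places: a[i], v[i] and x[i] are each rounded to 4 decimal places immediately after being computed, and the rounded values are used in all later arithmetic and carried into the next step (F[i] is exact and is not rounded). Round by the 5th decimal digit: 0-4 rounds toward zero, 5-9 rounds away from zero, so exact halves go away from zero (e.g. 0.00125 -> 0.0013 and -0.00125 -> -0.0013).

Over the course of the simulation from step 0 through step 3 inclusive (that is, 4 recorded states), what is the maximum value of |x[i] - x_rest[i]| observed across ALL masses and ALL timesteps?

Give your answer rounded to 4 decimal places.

Answer: 2.4687

Derivation:
Step 0: x=[3.0000 9.0000 10.0000 14.0000] v=[1.0000 0.0000 0.0000 0.0000]
Step 1: x=[4.0000 7.7500 10.3750 14.0000] v=[4.0000 -5.0000 1.5000 0.0000]
Step 2: x=[4.9375 6.2188 10.8750 14.0938] v=[3.7500 -6.1250 2.0000 0.3750]
Step 3: x=[4.9610 5.5313 11.1953 14.3829] v=[0.0938 -2.7501 1.2813 1.1562]
Max displacement = 2.4687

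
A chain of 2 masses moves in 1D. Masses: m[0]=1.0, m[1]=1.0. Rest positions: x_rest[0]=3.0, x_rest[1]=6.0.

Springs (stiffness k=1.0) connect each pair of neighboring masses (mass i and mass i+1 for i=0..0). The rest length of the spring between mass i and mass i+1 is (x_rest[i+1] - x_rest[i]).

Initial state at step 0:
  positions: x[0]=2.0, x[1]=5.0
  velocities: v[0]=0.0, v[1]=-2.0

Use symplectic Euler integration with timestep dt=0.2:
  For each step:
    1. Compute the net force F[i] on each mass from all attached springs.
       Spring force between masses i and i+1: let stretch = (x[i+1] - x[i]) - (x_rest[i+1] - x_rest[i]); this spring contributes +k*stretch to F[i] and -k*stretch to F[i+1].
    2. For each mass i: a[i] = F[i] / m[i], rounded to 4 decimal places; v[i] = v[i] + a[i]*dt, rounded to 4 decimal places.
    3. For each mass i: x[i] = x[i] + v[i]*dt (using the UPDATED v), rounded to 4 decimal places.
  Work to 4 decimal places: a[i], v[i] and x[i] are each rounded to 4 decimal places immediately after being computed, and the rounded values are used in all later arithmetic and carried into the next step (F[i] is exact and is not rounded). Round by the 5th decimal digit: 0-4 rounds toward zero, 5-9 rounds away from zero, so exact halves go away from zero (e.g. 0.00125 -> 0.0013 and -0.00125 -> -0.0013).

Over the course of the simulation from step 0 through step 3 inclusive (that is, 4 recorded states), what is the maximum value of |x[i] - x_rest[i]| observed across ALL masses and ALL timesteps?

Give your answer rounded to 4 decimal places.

Answer: 2.1373

Derivation:
Step 0: x=[2.0000 5.0000] v=[0.0000 -2.0000]
Step 1: x=[2.0000 4.6000] v=[0.0000 -2.0000]
Step 2: x=[1.9840 4.2160] v=[-0.0800 -1.9200]
Step 3: x=[1.9373 3.8627] v=[-0.2336 -1.7664]
Max displacement = 2.1373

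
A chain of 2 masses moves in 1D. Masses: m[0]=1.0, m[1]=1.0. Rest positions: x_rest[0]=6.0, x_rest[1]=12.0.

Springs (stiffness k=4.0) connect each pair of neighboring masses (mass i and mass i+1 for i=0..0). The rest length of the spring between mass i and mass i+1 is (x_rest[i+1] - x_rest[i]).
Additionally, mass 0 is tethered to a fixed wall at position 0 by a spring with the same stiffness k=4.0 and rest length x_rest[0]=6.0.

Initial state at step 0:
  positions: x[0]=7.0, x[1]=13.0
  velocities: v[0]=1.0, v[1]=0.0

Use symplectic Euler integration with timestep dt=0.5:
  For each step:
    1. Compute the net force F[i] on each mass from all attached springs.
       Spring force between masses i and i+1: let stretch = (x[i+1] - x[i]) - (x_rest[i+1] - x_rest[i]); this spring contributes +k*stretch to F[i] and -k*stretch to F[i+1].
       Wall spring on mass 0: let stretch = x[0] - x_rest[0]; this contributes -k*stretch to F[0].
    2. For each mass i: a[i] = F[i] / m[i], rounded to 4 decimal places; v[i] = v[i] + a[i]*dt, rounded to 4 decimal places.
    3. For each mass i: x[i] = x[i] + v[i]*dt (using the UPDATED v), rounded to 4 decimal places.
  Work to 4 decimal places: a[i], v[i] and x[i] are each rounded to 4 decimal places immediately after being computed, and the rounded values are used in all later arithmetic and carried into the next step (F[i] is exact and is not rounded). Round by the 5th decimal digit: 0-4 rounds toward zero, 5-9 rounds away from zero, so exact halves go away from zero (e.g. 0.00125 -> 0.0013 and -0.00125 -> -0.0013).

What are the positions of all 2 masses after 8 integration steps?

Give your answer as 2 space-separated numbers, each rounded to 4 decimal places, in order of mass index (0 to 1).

Answer: 6.0000 12.5000

Derivation:
Step 0: x=[7.0000 13.0000] v=[1.0000 0.0000]
Step 1: x=[6.5000 13.0000] v=[-1.0000 0.0000]
Step 2: x=[6.0000 12.5000] v=[-1.0000 -1.0000]
Step 3: x=[6.0000 11.5000] v=[0.0000 -2.0000]
Step 4: x=[5.5000 11.0000] v=[-1.0000 -1.0000]
Step 5: x=[5.0000 11.0000] v=[-1.0000 0.0000]
Step 6: x=[5.5000 11.0000] v=[1.0000 0.0000]
Step 7: x=[6.0000 11.5000] v=[1.0000 1.0000]
Step 8: x=[6.0000 12.5000] v=[0.0000 2.0000]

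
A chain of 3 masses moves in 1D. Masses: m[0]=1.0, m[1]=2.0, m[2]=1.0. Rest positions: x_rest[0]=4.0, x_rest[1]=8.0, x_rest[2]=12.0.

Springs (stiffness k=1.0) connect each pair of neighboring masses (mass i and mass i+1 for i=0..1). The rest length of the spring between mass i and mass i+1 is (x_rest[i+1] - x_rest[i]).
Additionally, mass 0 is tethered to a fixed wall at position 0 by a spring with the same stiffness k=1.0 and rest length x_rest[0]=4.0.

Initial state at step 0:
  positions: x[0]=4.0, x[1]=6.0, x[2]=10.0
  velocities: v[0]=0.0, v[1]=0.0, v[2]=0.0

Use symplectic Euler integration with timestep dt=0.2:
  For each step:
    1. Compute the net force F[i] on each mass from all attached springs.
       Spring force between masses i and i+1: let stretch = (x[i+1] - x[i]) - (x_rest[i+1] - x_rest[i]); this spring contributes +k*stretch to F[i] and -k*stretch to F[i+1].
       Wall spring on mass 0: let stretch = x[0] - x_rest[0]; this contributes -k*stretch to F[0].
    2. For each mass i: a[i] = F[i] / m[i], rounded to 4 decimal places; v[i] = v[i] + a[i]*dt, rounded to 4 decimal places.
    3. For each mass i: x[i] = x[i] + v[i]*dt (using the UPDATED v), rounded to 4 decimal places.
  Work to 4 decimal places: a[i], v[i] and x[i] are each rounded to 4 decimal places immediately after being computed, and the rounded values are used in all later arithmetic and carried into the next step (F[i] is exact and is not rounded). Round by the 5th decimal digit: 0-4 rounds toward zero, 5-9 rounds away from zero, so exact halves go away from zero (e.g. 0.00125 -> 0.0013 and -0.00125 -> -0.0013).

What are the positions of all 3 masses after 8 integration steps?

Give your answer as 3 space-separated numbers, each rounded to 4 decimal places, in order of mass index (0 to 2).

Answer: 2.4801 6.9010 10.2568

Derivation:
Step 0: x=[4.0000 6.0000 10.0000] v=[0.0000 0.0000 0.0000]
Step 1: x=[3.9200 6.0400 10.0000] v=[-0.4000 0.2000 0.0000]
Step 2: x=[3.7680 6.1168 10.0016] v=[-0.7600 0.3840 0.0080]
Step 3: x=[3.5592 6.2243 10.0078] v=[-1.0438 0.5376 0.0310]
Step 4: x=[3.3147 6.3542 10.0227] v=[-1.2226 0.6494 0.0743]
Step 5: x=[3.0592 6.4967 10.0508] v=[-1.2776 0.7123 0.1406]
Step 6: x=[2.8188 6.6415 10.0968] v=[-1.2019 0.7240 0.2298]
Step 7: x=[2.6186 6.7790 10.1645] v=[-1.0011 0.6873 0.3387]
Step 8: x=[2.4801 6.9010 10.2568] v=[-0.6927 0.6098 0.4616]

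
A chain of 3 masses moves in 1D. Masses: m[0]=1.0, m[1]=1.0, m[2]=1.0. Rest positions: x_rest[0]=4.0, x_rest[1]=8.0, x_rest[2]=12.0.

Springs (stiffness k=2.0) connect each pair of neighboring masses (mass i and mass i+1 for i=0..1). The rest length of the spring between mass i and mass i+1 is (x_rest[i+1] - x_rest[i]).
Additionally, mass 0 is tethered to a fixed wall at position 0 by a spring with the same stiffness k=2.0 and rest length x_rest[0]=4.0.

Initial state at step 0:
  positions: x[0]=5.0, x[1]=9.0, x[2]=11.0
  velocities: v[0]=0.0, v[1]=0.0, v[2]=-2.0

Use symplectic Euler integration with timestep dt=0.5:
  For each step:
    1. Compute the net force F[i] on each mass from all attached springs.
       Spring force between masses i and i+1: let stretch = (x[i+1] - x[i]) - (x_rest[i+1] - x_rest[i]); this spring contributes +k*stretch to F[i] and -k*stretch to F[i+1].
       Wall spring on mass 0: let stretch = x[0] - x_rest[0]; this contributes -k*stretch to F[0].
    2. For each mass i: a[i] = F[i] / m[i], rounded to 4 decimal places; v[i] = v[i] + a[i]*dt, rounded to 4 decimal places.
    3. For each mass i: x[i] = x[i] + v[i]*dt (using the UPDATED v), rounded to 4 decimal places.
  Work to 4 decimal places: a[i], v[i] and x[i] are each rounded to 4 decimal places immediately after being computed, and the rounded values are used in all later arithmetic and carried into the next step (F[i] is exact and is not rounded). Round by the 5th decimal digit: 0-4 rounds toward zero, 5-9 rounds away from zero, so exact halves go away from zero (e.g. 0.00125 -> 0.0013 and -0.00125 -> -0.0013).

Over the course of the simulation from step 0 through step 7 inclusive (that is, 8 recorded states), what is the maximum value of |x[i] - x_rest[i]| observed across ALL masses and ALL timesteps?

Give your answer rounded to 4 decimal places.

Answer: 2.3437

Derivation:
Step 0: x=[5.0000 9.0000 11.0000] v=[0.0000 0.0000 -2.0000]
Step 1: x=[4.5000 8.0000 11.0000] v=[-1.0000 -2.0000 0.0000]
Step 2: x=[3.5000 6.7500 11.5000] v=[-2.0000 -2.5000 1.0000]
Step 3: x=[2.3750 6.2500 11.6250] v=[-2.2500 -1.0000 0.2500]
Step 4: x=[2.0000 6.5000 11.0625] v=[-0.7500 0.5000 -1.1250]
Step 5: x=[2.8750 6.7813 10.2188] v=[1.7500 0.5625 -1.6875]
Step 6: x=[4.2657 6.8282 9.6563] v=[2.7813 0.0937 -1.1250]
Step 7: x=[4.8048 7.0079 9.6798] v=[1.0781 0.3593 0.0469]
Max displacement = 2.3437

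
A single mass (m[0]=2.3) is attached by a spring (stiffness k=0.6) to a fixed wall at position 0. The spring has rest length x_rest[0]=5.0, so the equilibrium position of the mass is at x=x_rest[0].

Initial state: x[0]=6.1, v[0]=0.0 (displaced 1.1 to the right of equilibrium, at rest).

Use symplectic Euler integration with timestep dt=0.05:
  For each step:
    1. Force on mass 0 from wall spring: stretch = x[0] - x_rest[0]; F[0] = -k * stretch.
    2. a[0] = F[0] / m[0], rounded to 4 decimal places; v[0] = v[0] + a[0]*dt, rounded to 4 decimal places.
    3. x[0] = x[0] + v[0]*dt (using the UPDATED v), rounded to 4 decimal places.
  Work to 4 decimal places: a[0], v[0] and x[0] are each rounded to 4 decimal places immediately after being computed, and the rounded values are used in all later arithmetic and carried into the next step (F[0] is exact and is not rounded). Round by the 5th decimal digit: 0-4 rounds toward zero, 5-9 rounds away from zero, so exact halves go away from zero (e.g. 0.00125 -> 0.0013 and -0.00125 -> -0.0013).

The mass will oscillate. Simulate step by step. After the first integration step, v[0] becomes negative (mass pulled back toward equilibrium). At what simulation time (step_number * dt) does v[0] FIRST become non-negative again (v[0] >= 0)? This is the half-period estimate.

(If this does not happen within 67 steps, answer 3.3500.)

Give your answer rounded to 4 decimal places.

Step 0: x=[6.1000] v=[0.0000]
Step 1: x=[6.0993] v=[-0.0144]
Step 2: x=[6.0979] v=[-0.0287]
Step 3: x=[6.0958] v=[-0.0430]
Step 4: x=[6.0929] v=[-0.0573]
Step 5: x=[6.0893] v=[-0.0716]
Step 6: x=[6.0850] v=[-0.0858]
Step 7: x=[6.0800] v=[-0.1000]
Step 8: x=[6.0743] v=[-0.1141]
Step 9: x=[6.0679] v=[-0.1281]
Step 10: x=[6.0608] v=[-0.1420]
Step 11: x=[6.0530] v=[-0.1558]
Step 12: x=[6.0445] v=[-0.1695]
Step 13: x=[6.0353] v=[-0.1831]
Step 14: x=[6.0255] v=[-0.1966]
Step 15: x=[6.0150] v=[-0.2100]
Step 16: x=[6.0038] v=[-0.2232]
Step 17: x=[5.9920] v=[-0.2363]
Step 18: x=[5.9795] v=[-0.2492]
Step 19: x=[5.9664] v=[-0.2620]
Step 20: x=[5.9527] v=[-0.2746]
Step 21: x=[5.9384] v=[-0.2870]
Step 22: x=[5.9234] v=[-0.2992]
Step 23: x=[5.9078] v=[-0.3112]
Step 24: x=[5.8917] v=[-0.3230]
Step 25: x=[5.8750] v=[-0.3346]
Step 26: x=[5.8577] v=[-0.3460]
Step 27: x=[5.8398] v=[-0.3572]
Step 28: x=[5.8214] v=[-0.3682]
Step 29: x=[5.8025] v=[-0.3789]
Step 30: x=[5.7830] v=[-0.3894]
Step 31: x=[5.7630] v=[-0.3996]
Step 32: x=[5.7425] v=[-0.4096]
Step 33: x=[5.7215] v=[-0.4193]
Step 34: x=[5.7001] v=[-0.4287]
Step 35: x=[5.6782] v=[-0.4378]
Step 36: x=[5.6559] v=[-0.4466]
Step 37: x=[5.6331] v=[-0.4552]
Step 38: x=[5.6099] v=[-0.4635]
Step 39: x=[5.5863] v=[-0.4715]
Step 40: x=[5.5623] v=[-0.4791]
Step 41: x=[5.5380] v=[-0.4864]
Step 42: x=[5.5133] v=[-0.4934]
Step 43: x=[5.4883] v=[-0.5001]
Step 44: x=[5.4630] v=[-0.5065]
Step 45: x=[5.4374] v=[-0.5125]
Step 46: x=[5.4115] v=[-0.5182]
Step 47: x=[5.3853] v=[-0.5236]
Step 48: x=[5.3589] v=[-0.5286]
Step 49: x=[5.3322] v=[-0.5333]
Step 50: x=[5.3053] v=[-0.5376]
Step 51: x=[5.2782] v=[-0.5416]
Step 52: x=[5.2509] v=[-0.5452]
Step 53: x=[5.2235] v=[-0.5485]
Step 54: x=[5.1959] v=[-0.5514]
Step 55: x=[5.1682] v=[-0.5540]
Step 56: x=[5.1404] v=[-0.5562]
Step 57: x=[5.1125] v=[-0.5580]
Step 58: x=[5.0845] v=[-0.5595]
Step 59: x=[5.0565] v=[-0.5606]
Step 60: x=[5.0284] v=[-0.5613]
Step 61: x=[5.0003] v=[-0.5617]
Step 62: x=[4.9722] v=[-0.5617]
Step 63: x=[4.9441] v=[-0.5613]
Step 64: x=[4.9161] v=[-0.5606]
Step 65: x=[4.8881] v=[-0.5595]
Step 66: x=[4.8602] v=[-0.5580]
Step 67: x=[4.8324] v=[-0.5562]
v[0] did not become non-negative within 67 steps; using fallback time=3.3500

Answer: 3.3500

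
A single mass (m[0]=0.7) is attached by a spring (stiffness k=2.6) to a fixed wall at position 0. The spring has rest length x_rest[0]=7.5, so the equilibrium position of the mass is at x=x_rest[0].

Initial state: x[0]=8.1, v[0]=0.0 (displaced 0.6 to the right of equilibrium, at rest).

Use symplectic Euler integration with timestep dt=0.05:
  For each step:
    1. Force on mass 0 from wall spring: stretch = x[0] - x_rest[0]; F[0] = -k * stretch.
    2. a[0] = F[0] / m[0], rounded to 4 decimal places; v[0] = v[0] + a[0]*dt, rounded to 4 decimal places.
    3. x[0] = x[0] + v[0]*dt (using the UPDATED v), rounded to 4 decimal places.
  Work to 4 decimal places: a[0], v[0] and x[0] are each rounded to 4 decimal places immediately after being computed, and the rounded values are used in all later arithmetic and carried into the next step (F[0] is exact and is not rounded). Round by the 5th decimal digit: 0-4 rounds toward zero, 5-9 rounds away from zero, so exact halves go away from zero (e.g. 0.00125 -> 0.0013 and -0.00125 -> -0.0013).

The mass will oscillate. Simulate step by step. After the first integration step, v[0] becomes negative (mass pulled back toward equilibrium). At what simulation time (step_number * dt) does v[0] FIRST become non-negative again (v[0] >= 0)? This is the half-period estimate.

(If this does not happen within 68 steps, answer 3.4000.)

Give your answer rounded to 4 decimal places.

Step 0: x=[8.1000] v=[0.0000]
Step 1: x=[8.0944] v=[-0.1114]
Step 2: x=[8.0833] v=[-0.2218]
Step 3: x=[8.0668] v=[-0.3301]
Step 4: x=[8.0450] v=[-0.4354]
Step 5: x=[8.0182] v=[-0.5366]
Step 6: x=[7.9866] v=[-0.6328]
Step 7: x=[7.9504] v=[-0.7232]
Step 8: x=[7.9101] v=[-0.8068]
Step 9: x=[7.8660] v=[-0.8830]
Step 10: x=[7.8185] v=[-0.9510]
Step 11: x=[7.7680] v=[-1.0102]
Step 12: x=[7.7150] v=[-1.0600]
Step 13: x=[7.6600] v=[-1.0999]
Step 14: x=[7.6035] v=[-1.1296]
Step 15: x=[7.5461] v=[-1.1488]
Step 16: x=[7.4882] v=[-1.1574]
Step 17: x=[7.4304] v=[-1.1552]
Step 18: x=[7.3733] v=[-1.1423]
Step 19: x=[7.3174] v=[-1.1188]
Step 20: x=[7.2632] v=[-1.0849]
Step 21: x=[7.2112] v=[-1.0409]
Step 22: x=[7.1618] v=[-0.9873]
Step 23: x=[7.1156] v=[-0.9245]
Step 24: x=[7.0729] v=[-0.8531]
Step 25: x=[7.0342] v=[-0.7738]
Step 26: x=[6.9998] v=[-0.6873]
Step 27: x=[6.9701] v=[-0.5944]
Step 28: x=[6.9453] v=[-0.4960]
Step 29: x=[6.9257] v=[-0.3930]
Step 30: x=[6.9114] v=[-0.2863]
Step 31: x=[6.9026] v=[-0.1770]
Step 32: x=[6.8993] v=[-0.0661]
Step 33: x=[6.9016] v=[0.0455]
First v>=0 after going negative at step 33, time=1.6500

Answer: 1.6500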